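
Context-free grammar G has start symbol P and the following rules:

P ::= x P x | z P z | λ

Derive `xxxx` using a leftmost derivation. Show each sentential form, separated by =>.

P => xPx => xxPxx => xxxx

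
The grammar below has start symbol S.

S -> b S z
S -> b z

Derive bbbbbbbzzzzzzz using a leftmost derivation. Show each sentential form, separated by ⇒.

S ⇒ bSz ⇒ bbSzz ⇒ bbbSzzz ⇒ bbbbSzzzz ⇒ bbbbbSzzzzz ⇒ bbbbbbSzzzzzz ⇒ bbbbbbbzzzzzzz

S ⇒ bSz   [S -> b S z]
bSz ⇒ bbSzz   [S -> b S z]
bbSzz ⇒ bbbSzzz   [S -> b S z]
bbbSzzz ⇒ bbbbSzzzz   [S -> b S z]
bbbbSzzzz ⇒ bbbbbSzzzzz   [S -> b S z]
bbbbbSzzzzz ⇒ bbbbbbSzzzzzz   [S -> b S z]
bbbbbbSzzzzzz ⇒ bbbbbbbzzzzzzz   [S -> b z]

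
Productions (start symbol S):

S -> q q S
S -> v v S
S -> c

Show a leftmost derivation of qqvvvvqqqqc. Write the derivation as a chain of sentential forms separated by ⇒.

S ⇒ qqS ⇒ qqvvS ⇒ qqvvvvS ⇒ qqvvvvqqS ⇒ qqvvvvqqqqS ⇒ qqvvvvqqqqc

S ⇒ qqS   [S -> q q S]
qqS ⇒ qqvvS   [S -> v v S]
qqvvS ⇒ qqvvvvS   [S -> v v S]
qqvvvvS ⇒ qqvvvvqqS   [S -> q q S]
qqvvvvqqS ⇒ qqvvvvqqqqS   [S -> q q S]
qqvvvvqqqqS ⇒ qqvvvvqqqqc   [S -> c]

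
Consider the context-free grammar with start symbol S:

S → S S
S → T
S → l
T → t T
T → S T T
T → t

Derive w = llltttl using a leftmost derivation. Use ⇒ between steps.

S ⇒ SS ⇒ TS ⇒ STTS ⇒ lTTS ⇒ lSTTTS ⇒ lSSTTTS ⇒ llSTTTS ⇒ lllTTTS ⇒ llltTTS ⇒ lllttTS ⇒ llltttS ⇒ llltttl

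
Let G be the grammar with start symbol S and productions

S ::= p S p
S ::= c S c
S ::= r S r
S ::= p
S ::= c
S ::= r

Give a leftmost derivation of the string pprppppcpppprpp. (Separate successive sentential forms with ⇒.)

S ⇒ pSp ⇒ ppSpp ⇒ pprSrpp ⇒ pprpSprpp ⇒ pprppSpprpp ⇒ pprpppSppprpp ⇒ pprppppSpppprpp ⇒ pprppppcpppprpp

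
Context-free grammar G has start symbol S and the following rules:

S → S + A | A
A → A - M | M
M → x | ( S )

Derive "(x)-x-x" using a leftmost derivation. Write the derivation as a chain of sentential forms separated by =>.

S => A => A-M => A-M-M => M-M-M => (S)-M-M => (A)-M-M => (M)-M-M => (x)-M-M => (x)-x-M => (x)-x-x

S => A   [S → A]
A => A-M   [A → A - M]
A-M => A-M-M   [A → A - M]
A-M-M => M-M-M   [A → M]
M-M-M => (S)-M-M   [M → ( S )]
(S)-M-M => (A)-M-M   [S → A]
(A)-M-M => (M)-M-M   [A → M]
(M)-M-M => (x)-M-M   [M → x]
(x)-M-M => (x)-x-M   [M → x]
(x)-x-M => (x)-x-x   [M → x]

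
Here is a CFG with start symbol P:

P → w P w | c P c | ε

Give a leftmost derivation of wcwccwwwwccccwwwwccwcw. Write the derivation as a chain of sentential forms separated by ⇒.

P⇒wPw⇒wcPcw⇒wcwPwcw⇒wcwcPcwcw⇒wcwccPccwcw⇒wcwccwPwccwcw⇒wcwccwwPwwccwcw⇒wcwccwwwPwwwccwcw⇒wcwccwwwwPwwwwccwcw⇒wcwccwwwwcPcwwwwccwcw⇒wcwccwwwwccPccwwwwccwcw⇒wcwccwwwwccccwwwwccwcw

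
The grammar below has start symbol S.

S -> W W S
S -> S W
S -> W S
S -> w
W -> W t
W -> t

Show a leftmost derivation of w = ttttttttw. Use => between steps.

S => WS   [S -> W S]
WS => WtS   [W -> W t]
WtS => WttS   [W -> W t]
WttS => tttS   [W -> t]
tttS => tttWWS   [S -> W W S]
tttWWS => tttWtWS   [W -> W t]
tttWtWS => tttWttWS   [W -> W t]
tttWttWS => ttttttWS   [W -> t]
ttttttWS => tttttttS   [W -> t]
tttttttS => tttttttWS   [S -> W S]
tttttttWS => ttttttttS   [W -> t]
ttttttttS => ttttttttw   [S -> w]

S=>WS=>WtS=>WttS=>tttS=>tttWWS=>tttWtWS=>tttWttWS=>ttttttWS=>tttttttS=>tttttttWS=>ttttttttS=>ttttttttw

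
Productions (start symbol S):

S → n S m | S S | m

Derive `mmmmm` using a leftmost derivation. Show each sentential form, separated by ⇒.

S ⇒ SS   [S → S S]
SS ⇒ SSS   [S → S S]
SSS ⇒ SSSS   [S → S S]
SSSS ⇒ mSSS   [S → m]
mSSS ⇒ mSSSS   [S → S S]
mSSSS ⇒ mmSSS   [S → m]
mmSSS ⇒ mmmSS   [S → m]
mmmSS ⇒ mmmmS   [S → m]
mmmmS ⇒ mmmmm   [S → m]

S ⇒ SS ⇒ SSS ⇒ SSSS ⇒ mSSS ⇒ mSSSS ⇒ mmSSS ⇒ mmmSS ⇒ mmmmS ⇒ mmmmm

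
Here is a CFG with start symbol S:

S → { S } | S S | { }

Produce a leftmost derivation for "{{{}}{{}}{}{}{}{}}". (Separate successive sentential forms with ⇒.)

S ⇒ {S}   [S → { S }]
{S} ⇒ {SS}   [S → S S]
{SS} ⇒ {SSS}   [S → S S]
{SSS} ⇒ {{S}SS}   [S → { S }]
{{S}SS} ⇒ {{{}}SS}   [S → { }]
{{{}}SS} ⇒ {{{}}{S}S}   [S → { S }]
{{{}}{S}S} ⇒ {{{}}{{}}S}   [S → { }]
{{{}}{{}}S} ⇒ {{{}}{{}}SS}   [S → S S]
{{{}}{{}}SS} ⇒ {{{}}{{}}SSS}   [S → S S]
{{{}}{{}}SSS} ⇒ {{{}}{{}}SSSS}   [S → S S]
{{{}}{{}}SSSS} ⇒ {{{}}{{}}{}SSS}   [S → { }]
{{{}}{{}}{}SSS} ⇒ {{{}}{{}}{}{}SS}   [S → { }]
{{{}}{{}}{}{}SS} ⇒ {{{}}{{}}{}{}{}S}   [S → { }]
{{{}}{{}}{}{}{}S} ⇒ {{{}}{{}}{}{}{}{}}   [S → { }]

S⇒{S}⇒{SS}⇒{SSS}⇒{{S}SS}⇒{{{}}SS}⇒{{{}}{S}S}⇒{{{}}{{}}S}⇒{{{}}{{}}SS}⇒{{{}}{{}}SSS}⇒{{{}}{{}}SSSS}⇒{{{}}{{}}{}SSS}⇒{{{}}{{}}{}{}SS}⇒{{{}}{{}}{}{}{}S}⇒{{{}}{{}}{}{}{}{}}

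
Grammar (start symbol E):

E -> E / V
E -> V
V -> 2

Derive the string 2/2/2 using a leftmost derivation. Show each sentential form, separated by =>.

E => E/V => E/V/V => V/V/V => 2/V/V => 2/2/V => 2/2/2

E => E/V   [E -> E / V]
E/V => E/V/V   [E -> E / V]
E/V/V => V/V/V   [E -> V]
V/V/V => 2/V/V   [V -> 2]
2/V/V => 2/2/V   [V -> 2]
2/2/V => 2/2/2   [V -> 2]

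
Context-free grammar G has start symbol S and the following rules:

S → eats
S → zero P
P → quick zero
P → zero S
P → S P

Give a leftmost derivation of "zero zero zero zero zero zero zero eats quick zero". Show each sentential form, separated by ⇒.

S ⇒ zero P ⇒ zero S P ⇒ zero zero P P ⇒ zero zero zero S P ⇒ zero zero zero zero P P ⇒ zero zero zero zero zero S P ⇒ zero zero zero zero zero zero P P ⇒ zero zero zero zero zero zero zero S P ⇒ zero zero zero zero zero zero zero eats P ⇒ zero zero zero zero zero zero zero eats quick zero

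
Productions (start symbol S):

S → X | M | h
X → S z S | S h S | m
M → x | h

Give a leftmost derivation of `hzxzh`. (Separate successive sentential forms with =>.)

S => X   [S → X]
X => SzS   [X → S z S]
SzS => XzS   [S → X]
XzS => SzSzS   [X → S z S]
SzSzS => hzSzS   [S → h]
hzSzS => hzMzS   [S → M]
hzMzS => hzxzS   [M → x]
hzxzS => hzxzh   [S → h]

S => X => SzS => XzS => SzSzS => hzSzS => hzMzS => hzxzS => hzxzh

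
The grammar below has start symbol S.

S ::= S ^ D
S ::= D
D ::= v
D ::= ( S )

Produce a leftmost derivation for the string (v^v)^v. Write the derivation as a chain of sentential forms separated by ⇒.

S⇒S^D⇒D^D⇒(S)^D⇒(S^D)^D⇒(D^D)^D⇒(v^D)^D⇒(v^v)^D⇒(v^v)^v

S ⇒ S^D   [S ::= S ^ D]
S^D ⇒ D^D   [S ::= D]
D^D ⇒ (S)^D   [D ::= ( S )]
(S)^D ⇒ (S^D)^D   [S ::= S ^ D]
(S^D)^D ⇒ (D^D)^D   [S ::= D]
(D^D)^D ⇒ (v^D)^D   [D ::= v]
(v^D)^D ⇒ (v^v)^D   [D ::= v]
(v^v)^D ⇒ (v^v)^v   [D ::= v]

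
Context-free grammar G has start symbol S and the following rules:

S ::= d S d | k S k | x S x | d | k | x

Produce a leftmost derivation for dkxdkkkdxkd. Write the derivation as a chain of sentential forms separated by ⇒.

S ⇒ dSd   [S ::= d S d]
dSd ⇒ dkSkd   [S ::= k S k]
dkSkd ⇒ dkxSxkd   [S ::= x S x]
dkxSxkd ⇒ dkxdSdxkd   [S ::= d S d]
dkxdSdxkd ⇒ dkxdkSkdxkd   [S ::= k S k]
dkxdkSkdxkd ⇒ dkxdkkkdxkd   [S ::= k]

S ⇒ dSd ⇒ dkSkd ⇒ dkxSxkd ⇒ dkxdSdxkd ⇒ dkxdkSkdxkd ⇒ dkxdkkkdxkd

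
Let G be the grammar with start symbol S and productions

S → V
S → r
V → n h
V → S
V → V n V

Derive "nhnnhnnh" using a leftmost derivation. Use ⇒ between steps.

S ⇒ V   [S → V]
V ⇒ VnV   [V → V n V]
VnV ⇒ nhnV   [V → n h]
nhnV ⇒ nhnVnV   [V → V n V]
nhnVnV ⇒ nhnnhnV   [V → n h]
nhnnhnV ⇒ nhnnhnnh   [V → n h]

S ⇒ V ⇒ VnV ⇒ nhnV ⇒ nhnVnV ⇒ nhnnhnV ⇒ nhnnhnnh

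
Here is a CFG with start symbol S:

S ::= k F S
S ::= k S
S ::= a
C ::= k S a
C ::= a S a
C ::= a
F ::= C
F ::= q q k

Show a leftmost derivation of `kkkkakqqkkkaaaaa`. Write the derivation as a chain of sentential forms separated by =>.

S => kS => kkS => kkkS => kkkkFS => kkkkCS => kkkkaSaS => kkkkakFSaS => kkkkakqqkSaS => kkkkakqqkkFSaS => kkkkakqqkkCSaS => kkkkakqqkkkSaSaS => kkkkakqqkkkaaSaS => kkkkakqqkkkaaaaS => kkkkakqqkkkaaaaa

S => kS   [S ::= k S]
kS => kkS   [S ::= k S]
kkS => kkkS   [S ::= k S]
kkkS => kkkkFS   [S ::= k F S]
kkkkFS => kkkkCS   [F ::= C]
kkkkCS => kkkkaSaS   [C ::= a S a]
kkkkaSaS => kkkkakFSaS   [S ::= k F S]
kkkkakFSaS => kkkkakqqkSaS   [F ::= q q k]
kkkkakqqkSaS => kkkkakqqkkFSaS   [S ::= k F S]
kkkkakqqkkFSaS => kkkkakqqkkCSaS   [F ::= C]
kkkkakqqkkCSaS => kkkkakqqkkkSaSaS   [C ::= k S a]
kkkkakqqkkkSaSaS => kkkkakqqkkkaaSaS   [S ::= a]
kkkkakqqkkkaaSaS => kkkkakqqkkkaaaaS   [S ::= a]
kkkkakqqkkkaaaaS => kkkkakqqkkkaaaaa   [S ::= a]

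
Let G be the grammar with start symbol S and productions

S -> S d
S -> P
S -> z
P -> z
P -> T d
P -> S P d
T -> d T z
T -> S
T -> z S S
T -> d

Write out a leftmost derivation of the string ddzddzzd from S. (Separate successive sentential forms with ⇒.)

S ⇒ P   [S -> P]
P ⇒ Td   [P -> T d]
Td ⇒ dTzd   [T -> d T z]
dTzd ⇒ ddTzzd   [T -> d T z]
ddTzzd ⇒ ddSzzd   [T -> S]
ddSzzd ⇒ ddSdzzd   [S -> S d]
ddSdzzd ⇒ ddSddzzd   [S -> S d]
ddSddzzd ⇒ ddPddzzd   [S -> P]
ddPddzzd ⇒ ddzddzzd   [P -> z]

S ⇒ P ⇒ Td ⇒ dTzd ⇒ ddTzzd ⇒ ddSzzd ⇒ ddSdzzd ⇒ ddSddzzd ⇒ ddPddzzd ⇒ ddzddzzd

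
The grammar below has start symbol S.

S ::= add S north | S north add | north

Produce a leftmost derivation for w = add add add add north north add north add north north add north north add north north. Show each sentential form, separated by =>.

S => add S north => add add S north north => add add S north add north north => add add add S north north add north north => add add add S north add north north add north north => add add add add S north north add north north add north north => add add add add S north add north north add north north add north north => add add add add S north add north add north north add north north add north north => add add add add north north add north add north north add north north add north north

S => add S north   [S ::= add S north]
add S north => add add S north north   [S ::= add S north]
add add S north north => add add S north add north north   [S ::= S north add]
add add S north add north north => add add add S north north add north north   [S ::= add S north]
add add add S north north add north north => add add add S north add north north add north north   [S ::= S north add]
add add add S north add north north add north north => add add add add S north north add north north add north north   [S ::= add S north]
add add add add S north north add north north add north north => add add add add S north add north north add north north add north north   [S ::= S north add]
add add add add S north add north north add north north add north north => add add add add S north add north add north north add north north add north north   [S ::= S north add]
add add add add S north add north add north north add north north add north north => add add add add north north add north add north north add north north add north north   [S ::= north]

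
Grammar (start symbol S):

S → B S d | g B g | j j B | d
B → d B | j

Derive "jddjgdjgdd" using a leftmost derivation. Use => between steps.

S => BSd => jSd => jBSdd => jdBSdd => jddBSdd => jddjSdd => jddjgBgdd => jddjgdBgdd => jddjgdjgdd

S => BSd   [S → B S d]
BSd => jSd   [B → j]
jSd => jBSdd   [S → B S d]
jBSdd => jdBSdd   [B → d B]
jdBSdd => jddBSdd   [B → d B]
jddBSdd => jddjSdd   [B → j]
jddjSdd => jddjgBgdd   [S → g B g]
jddjgBgdd => jddjgdBgdd   [B → d B]
jddjgdBgdd => jddjgdjgdd   [B → j]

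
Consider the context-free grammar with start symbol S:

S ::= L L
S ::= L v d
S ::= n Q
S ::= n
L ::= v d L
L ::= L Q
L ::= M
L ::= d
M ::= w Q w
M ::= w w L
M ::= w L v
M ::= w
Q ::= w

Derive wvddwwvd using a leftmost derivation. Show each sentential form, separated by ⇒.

S⇒LL⇒ML⇒wLvL⇒wLQvL⇒wLQQvL⇒wvdLQQvL⇒wvddQQvL⇒wvddwQvL⇒wvddwwvL⇒wvddwwvd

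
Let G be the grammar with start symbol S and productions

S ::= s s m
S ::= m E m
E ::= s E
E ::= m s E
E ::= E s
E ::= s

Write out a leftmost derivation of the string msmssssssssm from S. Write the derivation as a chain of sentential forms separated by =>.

S => mEm   [S ::= m E m]
mEm => mEsm   [E ::= E s]
mEsm => mEssm   [E ::= E s]
mEssm => msEssm   [E ::= s E]
msEssm => msEsssm   [E ::= E s]
msEsssm => msmsEsssm   [E ::= m s E]
msmsEsssm => msmssEsssm   [E ::= s E]
msmssEsssm => msmssEssssm   [E ::= E s]
msmssEssssm => msmssEsssssm   [E ::= E s]
msmssEsssssm => msmssssssssm   [E ::= s]

S => mEm => mEsm => mEssm => msEssm => msEsssm => msmsEsssm => msmssEsssm => msmssEssssm => msmssEsssssm => msmssssssssm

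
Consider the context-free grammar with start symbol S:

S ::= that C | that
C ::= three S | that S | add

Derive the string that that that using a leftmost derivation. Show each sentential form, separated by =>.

S => that C   [S ::= that C]
that C => that that S   [C ::= that S]
that that S => that that that   [S ::= that]

S => that C => that that S => that that that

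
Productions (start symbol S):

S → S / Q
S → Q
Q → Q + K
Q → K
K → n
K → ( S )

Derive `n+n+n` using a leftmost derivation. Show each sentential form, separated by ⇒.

S ⇒ Q ⇒ Q+K ⇒ Q+K+K ⇒ K+K+K ⇒ n+K+K ⇒ n+n+K ⇒ n+n+n

S ⇒ Q   [S → Q]
Q ⇒ Q+K   [Q → Q + K]
Q+K ⇒ Q+K+K   [Q → Q + K]
Q+K+K ⇒ K+K+K   [Q → K]
K+K+K ⇒ n+K+K   [K → n]
n+K+K ⇒ n+n+K   [K → n]
n+n+K ⇒ n+n+n   [K → n]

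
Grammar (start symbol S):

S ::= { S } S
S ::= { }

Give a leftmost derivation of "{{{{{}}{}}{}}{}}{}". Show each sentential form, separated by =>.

S=>{S}S=>{{S}S}S=>{{{S}S}S}S=>{{{{S}S}S}S}S=>{{{{{}}S}S}S}S=>{{{{{}}{}}S}S}S=>{{{{{}}{}}{}}S}S=>{{{{{}}{}}{}}{}}S=>{{{{{}}{}}{}}{}}{}

S => {S}S   [S ::= { S } S]
{S}S => {{S}S}S   [S ::= { S } S]
{{S}S}S => {{{S}S}S}S   [S ::= { S } S]
{{{S}S}S}S => {{{{S}S}S}S}S   [S ::= { S } S]
{{{{S}S}S}S}S => {{{{{}}S}S}S}S   [S ::= { }]
{{{{{}}S}S}S}S => {{{{{}}{}}S}S}S   [S ::= { }]
{{{{{}}{}}S}S}S => {{{{{}}{}}{}}S}S   [S ::= { }]
{{{{{}}{}}{}}S}S => {{{{{}}{}}{}}{}}S   [S ::= { }]
{{{{{}}{}}{}}{}}S => {{{{{}}{}}{}}{}}{}   [S ::= { }]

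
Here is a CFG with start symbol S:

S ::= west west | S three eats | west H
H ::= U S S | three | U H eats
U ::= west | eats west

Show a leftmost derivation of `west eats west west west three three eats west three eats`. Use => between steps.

S => west H   [S ::= west H]
west H => west U H eats   [H ::= U H eats]
west U H eats => west eats west H eats   [U ::= eats west]
west eats west H eats => west eats west U S S eats   [H ::= U S S]
west eats west U S S eats => west eats west west S S eats   [U ::= west]
west eats west west S S eats => west eats west west S three eats S eats   [S ::= S three eats]
west eats west west S three eats S eats => west eats west west west H three eats S eats   [S ::= west H]
west eats west west west H three eats S eats => west eats west west west three three eats S eats   [H ::= three]
west eats west west west three three eats S eats => west eats west west west three three eats west H eats   [S ::= west H]
west eats west west west three three eats west H eats => west eats west west west three three eats west three eats   [H ::= three]

S => west H => west U H eats => west eats west H eats => west eats west U S S eats => west eats west west S S eats => west eats west west S three eats S eats => west eats west west west H three eats S eats => west eats west west west three three eats S eats => west eats west west west three three eats west H eats => west eats west west west three three eats west three eats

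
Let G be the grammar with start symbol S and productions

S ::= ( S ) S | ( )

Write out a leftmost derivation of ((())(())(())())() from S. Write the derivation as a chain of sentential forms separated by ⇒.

S⇒(S)S⇒((S)S)S⇒((())S)S⇒((())(S)S)S⇒((())(())S)S⇒((())(())(S)S)S⇒((())(())(())S)S⇒((())(())(())())S⇒((())(())(())())()

S ⇒ (S)S   [S ::= ( S ) S]
(S)S ⇒ ((S)S)S   [S ::= ( S ) S]
((S)S)S ⇒ ((())S)S   [S ::= ( )]
((())S)S ⇒ ((())(S)S)S   [S ::= ( S ) S]
((())(S)S)S ⇒ ((())(())S)S   [S ::= ( )]
((())(())S)S ⇒ ((())(())(S)S)S   [S ::= ( S ) S]
((())(())(S)S)S ⇒ ((())(())(())S)S   [S ::= ( )]
((())(())(())S)S ⇒ ((())(())(())())S   [S ::= ( )]
((())(())(())())S ⇒ ((())(())(())())()   [S ::= ( )]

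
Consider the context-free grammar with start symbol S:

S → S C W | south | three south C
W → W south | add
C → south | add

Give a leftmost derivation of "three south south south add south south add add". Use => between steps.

S => S C W   [S → S C W]
S C W => S C W C W   [S → S C W]
S C W C W => three south C C W C W   [S → three south C]
three south C C W C W => three south south C W C W   [C → south]
three south south C W C W => three south south south W C W   [C → south]
three south south south W C W => three south south south W south C W   [W → W south]
three south south south W south C W => three south south south W south south C W   [W → W south]
three south south south W south south C W => three south south south add south south C W   [W → add]
three south south south add south south C W => three south south south add south south add W   [C → add]
three south south south add south south add W => three south south south add south south add add   [W → add]

S => S C W => S C W C W => three south C C W C W => three south south C W C W => three south south south W C W => three south south south W south C W => three south south south W south south C W => three south south south add south south C W => three south south south add south south add W => three south south south add south south add add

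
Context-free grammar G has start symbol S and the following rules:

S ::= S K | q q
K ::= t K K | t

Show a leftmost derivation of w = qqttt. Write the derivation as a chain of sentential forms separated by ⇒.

S⇒SK⇒SKK⇒SKKK⇒qqKKK⇒qqtKK⇒qqttK⇒qqttt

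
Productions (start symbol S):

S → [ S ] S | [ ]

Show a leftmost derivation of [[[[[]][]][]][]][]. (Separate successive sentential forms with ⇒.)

S ⇒ [S]S ⇒ [[S]S]S ⇒ [[[S]S]S]S ⇒ [[[[S]S]S]S]S ⇒ [[[[[]]S]S]S]S ⇒ [[[[[]][]]S]S]S ⇒ [[[[[]][]][]]S]S ⇒ [[[[[]][]][]][]]S ⇒ [[[[[]][]][]][]][]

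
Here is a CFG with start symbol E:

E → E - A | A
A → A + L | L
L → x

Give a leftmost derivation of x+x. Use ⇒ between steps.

E⇒A⇒A+L⇒L+L⇒x+L⇒x+x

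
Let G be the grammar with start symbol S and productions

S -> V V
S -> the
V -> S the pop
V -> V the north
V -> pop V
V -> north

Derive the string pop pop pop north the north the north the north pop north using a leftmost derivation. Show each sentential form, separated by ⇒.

S ⇒ V V ⇒ pop V V ⇒ pop V the north V ⇒ pop V the north the north V ⇒ pop V the north the north the north V ⇒ pop pop V the north the north the north V ⇒ pop pop pop V the north the north the north V ⇒ pop pop pop north the north the north the north V ⇒ pop pop pop north the north the north the north pop V ⇒ pop pop pop north the north the north the north pop north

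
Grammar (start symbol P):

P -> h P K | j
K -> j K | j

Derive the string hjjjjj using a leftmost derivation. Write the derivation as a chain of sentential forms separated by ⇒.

P ⇒ hPK ⇒ hjK ⇒ hjjK ⇒ hjjjK ⇒ hjjjjK ⇒ hjjjjj

P ⇒ hPK   [P -> h P K]
hPK ⇒ hjK   [P -> j]
hjK ⇒ hjjK   [K -> j K]
hjjK ⇒ hjjjK   [K -> j K]
hjjjK ⇒ hjjjjK   [K -> j K]
hjjjjK ⇒ hjjjjj   [K -> j]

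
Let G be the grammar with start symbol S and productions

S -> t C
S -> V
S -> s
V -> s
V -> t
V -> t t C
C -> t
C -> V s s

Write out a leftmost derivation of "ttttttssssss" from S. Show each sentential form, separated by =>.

S => tC   [S -> t C]
tC => tVss   [C -> V s s]
tVss => tttCss   [V -> t t C]
tttCss => tttVssss   [C -> V s s]
tttVssss => tttttCssss   [V -> t t C]
tttttCssss => tttttVssssss   [C -> V s s]
tttttVssssss => ttttttssssss   [V -> t]

S => tC => tVss => tttCss => tttVssss => tttttCssss => tttttVssssss => ttttttssssss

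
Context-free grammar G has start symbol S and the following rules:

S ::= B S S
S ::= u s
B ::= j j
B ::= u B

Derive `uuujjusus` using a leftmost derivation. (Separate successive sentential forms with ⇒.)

S ⇒ BSS ⇒ uBSS ⇒ uuBSS ⇒ uuuBSS ⇒ uuujjSS ⇒ uuujjusS ⇒ uuujjusus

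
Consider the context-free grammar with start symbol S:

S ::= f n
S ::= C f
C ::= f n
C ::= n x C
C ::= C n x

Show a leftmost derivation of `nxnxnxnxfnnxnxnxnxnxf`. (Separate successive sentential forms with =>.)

S => Cf   [S ::= C f]
Cf => nxCf   [C ::= n x C]
nxCf => nxnxCf   [C ::= n x C]
nxnxCf => nxnxCnxf   [C ::= C n x]
nxnxCnxf => nxnxnxCnxf   [C ::= n x C]
nxnxnxCnxf => nxnxnxCnxnxf   [C ::= C n x]
nxnxnxCnxnxf => nxnxnxnxCnxnxf   [C ::= n x C]
nxnxnxnxCnxnxf => nxnxnxnxCnxnxnxf   [C ::= C n x]
nxnxnxnxCnxnxnxf => nxnxnxnxCnxnxnxnxf   [C ::= C n x]
nxnxnxnxCnxnxnxnxf => nxnxnxnxCnxnxnxnxnxf   [C ::= C n x]
nxnxnxnxCnxnxnxnxnxf => nxnxnxnxfnnxnxnxnxnxf   [C ::= f n]

S => Cf => nxCf => nxnxCf => nxnxCnxf => nxnxnxCnxf => nxnxnxCnxnxf => nxnxnxnxCnxnxf => nxnxnxnxCnxnxnxf => nxnxnxnxCnxnxnxnxf => nxnxnxnxCnxnxnxnxnxf => nxnxnxnxfnnxnxnxnxnxf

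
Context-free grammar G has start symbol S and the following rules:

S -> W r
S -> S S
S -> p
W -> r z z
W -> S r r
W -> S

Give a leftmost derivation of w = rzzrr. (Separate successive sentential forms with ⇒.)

S ⇒ Wr ⇒ Sr ⇒ Wrr ⇒ rzzrr

S ⇒ Wr   [S -> W r]
Wr ⇒ Sr   [W -> S]
Sr ⇒ Wrr   [S -> W r]
Wrr ⇒ rzzrr   [W -> r z z]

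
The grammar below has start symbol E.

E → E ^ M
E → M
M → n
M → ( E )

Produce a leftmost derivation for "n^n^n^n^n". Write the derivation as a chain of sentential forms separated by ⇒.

E ⇒ E^M ⇒ E^M^M ⇒ E^M^M^M ⇒ E^M^M^M^M ⇒ M^M^M^M^M ⇒ n^M^M^M^M ⇒ n^n^M^M^M ⇒ n^n^n^M^M ⇒ n^n^n^n^M ⇒ n^n^n^n^n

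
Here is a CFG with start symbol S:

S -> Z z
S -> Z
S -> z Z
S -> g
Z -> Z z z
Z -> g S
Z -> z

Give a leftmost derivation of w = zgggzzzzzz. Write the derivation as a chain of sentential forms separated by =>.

S => zZ => zgS => zgZ => zgZzz => zgZzzzz => zgZzzzzzz => zggSzzzzzz => zgggzzzzzz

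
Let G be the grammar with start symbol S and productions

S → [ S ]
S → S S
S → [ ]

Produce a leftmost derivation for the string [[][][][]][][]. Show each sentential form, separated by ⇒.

S ⇒ SS   [S → S S]
SS ⇒ SSS   [S → S S]
SSS ⇒ [S]SS   [S → [ S ]]
[S]SS ⇒ [SS]SS   [S → S S]
[SS]SS ⇒ [SSS]SS   [S → S S]
[SSS]SS ⇒ [SSSS]SS   [S → S S]
[SSSS]SS ⇒ [[]SSS]SS   [S → [ ]]
[[]SSS]SS ⇒ [[][]SS]SS   [S → [ ]]
[[][]SS]SS ⇒ [[][][]S]SS   [S → [ ]]
[[][][]S]SS ⇒ [[][][][]]SS   [S → [ ]]
[[][][][]]SS ⇒ [[][][][]][]S   [S → [ ]]
[[][][][]][]S ⇒ [[][][][]][][]   [S → [ ]]

S ⇒ SS ⇒ SSS ⇒ [S]SS ⇒ [SS]SS ⇒ [SSS]SS ⇒ [SSSS]SS ⇒ [[]SSS]SS ⇒ [[][]SS]SS ⇒ [[][][]S]SS ⇒ [[][][][]]SS ⇒ [[][][][]][]S ⇒ [[][][][]][][]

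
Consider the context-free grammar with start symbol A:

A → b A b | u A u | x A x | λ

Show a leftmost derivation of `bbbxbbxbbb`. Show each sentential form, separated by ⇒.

A⇒bAb⇒bbAbb⇒bbbAbbb⇒bbbxAxbbb⇒bbbxbAbxbbb⇒bbbxbbxbbb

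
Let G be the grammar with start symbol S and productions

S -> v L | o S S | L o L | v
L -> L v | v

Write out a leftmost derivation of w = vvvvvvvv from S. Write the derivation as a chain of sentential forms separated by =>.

S => vL   [S -> v L]
vL => vLv   [L -> L v]
vLv => vLvv   [L -> L v]
vLvv => vLvvv   [L -> L v]
vLvvv => vLvvvv   [L -> L v]
vLvvvv => vLvvvvv   [L -> L v]
vLvvvvv => vLvvvvvv   [L -> L v]
vLvvvvvv => vvvvvvvv   [L -> v]

S=>vL=>vLv=>vLvv=>vLvvv=>vLvvvv=>vLvvvvv=>vLvvvvvv=>vvvvvvvv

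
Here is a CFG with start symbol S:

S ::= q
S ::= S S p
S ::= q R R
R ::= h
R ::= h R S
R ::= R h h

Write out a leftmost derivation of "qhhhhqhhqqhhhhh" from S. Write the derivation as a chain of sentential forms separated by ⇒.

S ⇒ qRR   [S ::= q R R]
qRR ⇒ qRhhR   [R ::= R h h]
qRhhR ⇒ qRhhhhR   [R ::= R h h]
qRhhhhR ⇒ qhRShhhhR   [R ::= h R S]
qhRShhhhR ⇒ qhhRSShhhhR   [R ::= h R S]
qhhRSShhhhR ⇒ qhhRhhSShhhhR   [R ::= R h h]
qhhRhhSShhhhR ⇒ qhhhRShhSShhhhR   [R ::= h R S]
qhhhRShhSShhhhR ⇒ qhhhhShhSShhhhR   [R ::= h]
qhhhhShhSShhhhR ⇒ qhhhhqhhSShhhhR   [S ::= q]
qhhhhqhhSShhhhR ⇒ qhhhhqhhqShhhhR   [S ::= q]
qhhhhqhhqShhhhR ⇒ qhhhhqhhqqhhhhR   [S ::= q]
qhhhhqhhqqhhhhR ⇒ qhhhhqhhqqhhhhh   [R ::= h]

S ⇒ qRR ⇒ qRhhR ⇒ qRhhhhR ⇒ qhRShhhhR ⇒ qhhRSShhhhR ⇒ qhhRhhSShhhhR ⇒ qhhhRShhSShhhhR ⇒ qhhhhShhSShhhhR ⇒ qhhhhqhhSShhhhR ⇒ qhhhhqhhqShhhhR ⇒ qhhhhqhhqqhhhhR ⇒ qhhhhqhhqqhhhhh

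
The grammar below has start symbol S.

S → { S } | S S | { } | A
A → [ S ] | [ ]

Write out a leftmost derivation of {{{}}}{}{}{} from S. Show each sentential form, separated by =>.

S => SS   [S → S S]
SS => SSS   [S → S S]
SSS => SSSS   [S → S S]
SSSS => {S}SSS   [S → { S }]
{S}SSS => {{S}}SSS   [S → { S }]
{{S}}SSS => {{{}}}SSS   [S → { }]
{{{}}}SSS => {{{}}}{}SS   [S → { }]
{{{}}}{}SS => {{{}}}{}{}S   [S → { }]
{{{}}}{}{}S => {{{}}}{}{}{}   [S → { }]

S => SS => SSS => SSSS => {S}SSS => {{S}}SSS => {{{}}}SSS => {{{}}}{}SS => {{{}}}{}{}S => {{{}}}{}{}{}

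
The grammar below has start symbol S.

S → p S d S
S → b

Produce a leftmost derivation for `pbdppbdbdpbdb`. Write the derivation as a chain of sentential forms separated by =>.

S => pSdS => pbdS => pbdpSdS => pbdppSdSdS => pbdppbdSdS => pbdppbdbdS => pbdppbdbdpSdS => pbdppbdbdpbdS => pbdppbdbdpbdb

S => pSdS   [S → p S d S]
pSdS => pbdS   [S → b]
pbdS => pbdpSdS   [S → p S d S]
pbdpSdS => pbdppSdSdS   [S → p S d S]
pbdppSdSdS => pbdppbdSdS   [S → b]
pbdppbdSdS => pbdppbdbdS   [S → b]
pbdppbdbdS => pbdppbdbdpSdS   [S → p S d S]
pbdppbdbdpSdS => pbdppbdbdpbdS   [S → b]
pbdppbdbdpbdS => pbdppbdbdpbdb   [S → b]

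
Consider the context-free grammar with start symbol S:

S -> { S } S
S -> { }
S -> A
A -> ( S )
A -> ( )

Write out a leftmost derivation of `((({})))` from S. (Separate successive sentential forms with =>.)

S => A => (S) => (A) => ((S)) => ((A)) => (((S))) => ((({})))

S => A   [S -> A]
A => (S)   [A -> ( S )]
(S) => (A)   [S -> A]
(A) => ((S))   [A -> ( S )]
((S)) => ((A))   [S -> A]
((A)) => (((S)))   [A -> ( S )]
(((S))) => ((({})))   [S -> { }]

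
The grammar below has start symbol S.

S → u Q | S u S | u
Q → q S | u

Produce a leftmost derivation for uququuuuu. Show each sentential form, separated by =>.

S => uQ   [S → u Q]
uQ => uqS   [Q → q S]
uqS => uqSuS   [S → S u S]
uqSuS => uqSuSuS   [S → S u S]
uqSuSuS => uquQuSuS   [S → u Q]
uquQuSuS => uquqSuSuS   [Q → q S]
uquqSuSuS => uququuSuS   [S → u]
uququuSuS => uququuuuS   [S → u]
uququuuuS => uququuuuu   [S → u]

S => uQ => uqS => uqSuS => uqSuSuS => uquQuSuS => uquqSuSuS => uququuSuS => uququuuuS => uququuuuu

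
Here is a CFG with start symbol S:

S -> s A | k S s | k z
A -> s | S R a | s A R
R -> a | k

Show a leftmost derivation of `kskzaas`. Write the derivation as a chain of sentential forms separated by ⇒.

S ⇒ kSs ⇒ ksAs ⇒ ksSRas ⇒ kskzRas ⇒ kskzaas

S ⇒ kSs   [S -> k S s]
kSs ⇒ ksAs   [S -> s A]
ksAs ⇒ ksSRas   [A -> S R a]
ksSRas ⇒ kskzRas   [S -> k z]
kskzRas ⇒ kskzaas   [R -> a]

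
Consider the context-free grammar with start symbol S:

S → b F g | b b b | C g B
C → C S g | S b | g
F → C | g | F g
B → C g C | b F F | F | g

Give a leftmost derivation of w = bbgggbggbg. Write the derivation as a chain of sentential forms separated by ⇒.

S ⇒ bFg ⇒ bCg ⇒ bSbg ⇒ bCgBbg ⇒ bSbgBbg ⇒ bbFgbgBbg ⇒ bbFggbgBbg ⇒ bbgggbgBbg ⇒ bbgggbggbg

S ⇒ bFg   [S → b F g]
bFg ⇒ bCg   [F → C]
bCg ⇒ bSbg   [C → S b]
bSbg ⇒ bCgBbg   [S → C g B]
bCgBbg ⇒ bSbgBbg   [C → S b]
bSbgBbg ⇒ bbFgbgBbg   [S → b F g]
bbFgbgBbg ⇒ bbFggbgBbg   [F → F g]
bbFggbgBbg ⇒ bbgggbgBbg   [F → g]
bbgggbgBbg ⇒ bbgggbggbg   [B → g]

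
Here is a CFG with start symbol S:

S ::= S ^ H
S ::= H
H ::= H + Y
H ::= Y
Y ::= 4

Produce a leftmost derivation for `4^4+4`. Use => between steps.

S => S^H => H^H => Y^H => 4^H => 4^H+Y => 4^Y+Y => 4^4+Y => 4^4+4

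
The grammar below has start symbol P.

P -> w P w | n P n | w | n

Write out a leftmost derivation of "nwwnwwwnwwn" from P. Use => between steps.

P => nPn   [P -> n P n]
nPn => nwPwn   [P -> w P w]
nwPwn => nwwPwwn   [P -> w P w]
nwwPwwn => nwwnPnwwn   [P -> n P n]
nwwnPnwwn => nwwnwPwnwwn   [P -> w P w]
nwwnwPwnwwn => nwwnwwwnwwn   [P -> w]

P => nPn => nwPwn => nwwPwwn => nwwnPnwwn => nwwnwPwnwwn => nwwnwwwnwwn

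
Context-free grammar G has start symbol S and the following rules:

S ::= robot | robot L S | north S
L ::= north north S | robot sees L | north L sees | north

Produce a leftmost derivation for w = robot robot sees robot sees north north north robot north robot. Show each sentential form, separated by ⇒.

S ⇒ robot L S ⇒ robot robot sees L S ⇒ robot robot sees robot sees L S ⇒ robot robot sees robot sees north S ⇒ robot robot sees robot sees north north S ⇒ robot robot sees robot sees north north north S ⇒ robot robot sees robot sees north north north robot L S ⇒ robot robot sees robot sees north north north robot north S ⇒ robot robot sees robot sees north north north robot north robot

S ⇒ robot L S   [S ::= robot L S]
robot L S ⇒ robot robot sees L S   [L ::= robot sees L]
robot robot sees L S ⇒ robot robot sees robot sees L S   [L ::= robot sees L]
robot robot sees robot sees L S ⇒ robot robot sees robot sees north S   [L ::= north]
robot robot sees robot sees north S ⇒ robot robot sees robot sees north north S   [S ::= north S]
robot robot sees robot sees north north S ⇒ robot robot sees robot sees north north north S   [S ::= north S]
robot robot sees robot sees north north north S ⇒ robot robot sees robot sees north north north robot L S   [S ::= robot L S]
robot robot sees robot sees north north north robot L S ⇒ robot robot sees robot sees north north north robot north S   [L ::= north]
robot robot sees robot sees north north north robot north S ⇒ robot robot sees robot sees north north north robot north robot   [S ::= robot]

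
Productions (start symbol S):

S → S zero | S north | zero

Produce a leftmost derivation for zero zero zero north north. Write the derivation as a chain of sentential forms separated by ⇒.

S ⇒ S north   [S → S north]
S north ⇒ S north north   [S → S north]
S north north ⇒ S zero north north   [S → S zero]
S zero north north ⇒ S zero zero north north   [S → S zero]
S zero zero north north ⇒ zero zero zero north north   [S → zero]

S ⇒ S north ⇒ S north north ⇒ S zero north north ⇒ S zero zero north north ⇒ zero zero zero north north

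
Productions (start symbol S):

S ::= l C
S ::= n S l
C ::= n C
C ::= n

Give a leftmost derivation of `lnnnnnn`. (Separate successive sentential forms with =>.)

S => lC => lnC => lnnC => lnnnC => lnnnnC => lnnnnnC => lnnnnnn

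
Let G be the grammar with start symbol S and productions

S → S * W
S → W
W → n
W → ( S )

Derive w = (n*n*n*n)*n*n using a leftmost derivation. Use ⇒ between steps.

S ⇒ S*W ⇒ S*W*W ⇒ W*W*W ⇒ (S)*W*W ⇒ (S*W)*W*W ⇒ (S*W*W)*W*W ⇒ (S*W*W*W)*W*W ⇒ (W*W*W*W)*W*W ⇒ (n*W*W*W)*W*W ⇒ (n*n*W*W)*W*W ⇒ (n*n*n*W)*W*W ⇒ (n*n*n*n)*W*W ⇒ (n*n*n*n)*n*W ⇒ (n*n*n*n)*n*n

S ⇒ S*W   [S → S * W]
S*W ⇒ S*W*W   [S → S * W]
S*W*W ⇒ W*W*W   [S → W]
W*W*W ⇒ (S)*W*W   [W → ( S )]
(S)*W*W ⇒ (S*W)*W*W   [S → S * W]
(S*W)*W*W ⇒ (S*W*W)*W*W   [S → S * W]
(S*W*W)*W*W ⇒ (S*W*W*W)*W*W   [S → S * W]
(S*W*W*W)*W*W ⇒ (W*W*W*W)*W*W   [S → W]
(W*W*W*W)*W*W ⇒ (n*W*W*W)*W*W   [W → n]
(n*W*W*W)*W*W ⇒ (n*n*W*W)*W*W   [W → n]
(n*n*W*W)*W*W ⇒ (n*n*n*W)*W*W   [W → n]
(n*n*n*W)*W*W ⇒ (n*n*n*n)*W*W   [W → n]
(n*n*n*n)*W*W ⇒ (n*n*n*n)*n*W   [W → n]
(n*n*n*n)*n*W ⇒ (n*n*n*n)*n*n   [W → n]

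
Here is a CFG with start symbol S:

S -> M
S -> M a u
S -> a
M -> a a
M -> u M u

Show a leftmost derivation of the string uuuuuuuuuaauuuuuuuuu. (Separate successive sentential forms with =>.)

S=>M=>uMu=>uuMuu=>uuuMuuu=>uuuuMuuuu=>uuuuuMuuuuu=>uuuuuuMuuuuuu=>uuuuuuuMuuuuuuu=>uuuuuuuuMuuuuuuuu=>uuuuuuuuuMuuuuuuuuu=>uuuuuuuuuaauuuuuuuuu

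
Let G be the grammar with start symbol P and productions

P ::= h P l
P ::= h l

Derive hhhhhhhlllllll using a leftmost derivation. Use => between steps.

P => hPl => hhPll => hhhPlll => hhhhPllll => hhhhhPlllll => hhhhhhPllllll => hhhhhhhlllllll

P => hPl   [P ::= h P l]
hPl => hhPll   [P ::= h P l]
hhPll => hhhPlll   [P ::= h P l]
hhhPlll => hhhhPllll   [P ::= h P l]
hhhhPllll => hhhhhPlllll   [P ::= h P l]
hhhhhPlllll => hhhhhhPllllll   [P ::= h P l]
hhhhhhPllllll => hhhhhhhlllllll   [P ::= h l]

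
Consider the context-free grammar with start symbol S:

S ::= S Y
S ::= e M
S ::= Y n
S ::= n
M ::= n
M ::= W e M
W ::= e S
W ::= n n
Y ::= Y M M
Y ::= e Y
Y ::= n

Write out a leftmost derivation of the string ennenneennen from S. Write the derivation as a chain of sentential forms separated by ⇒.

S ⇒ eM   [S ::= e M]
eM ⇒ eWeM   [M ::= W e M]
eWeM ⇒ enneM   [W ::= n n]
enneM ⇒ enneWeM   [M ::= W e M]
enneWeM ⇒ ennenneM   [W ::= n n]
ennenneM ⇒ ennenneWeM   [M ::= W e M]
ennenneWeM ⇒ ennenneeSeM   [W ::= e S]
ennenneeSeM ⇒ ennenneeYneM   [S ::= Y n]
ennenneeYneM ⇒ ennenneenneM   [Y ::= n]
ennenneenneM ⇒ ennenneennen   [M ::= n]

S⇒eM⇒eWeM⇒enneM⇒enneWeM⇒ennenneM⇒ennenneWeM⇒ennenneeSeM⇒ennenneeYneM⇒ennenneenneM⇒ennenneennen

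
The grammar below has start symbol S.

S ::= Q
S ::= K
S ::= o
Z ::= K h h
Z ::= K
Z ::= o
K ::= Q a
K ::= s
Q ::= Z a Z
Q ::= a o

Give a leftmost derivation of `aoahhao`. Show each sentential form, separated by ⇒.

S ⇒ Q ⇒ ZaZ ⇒ KhhaZ ⇒ QahhaZ ⇒ aoahhaZ ⇒ aoahhao

S ⇒ Q   [S ::= Q]
Q ⇒ ZaZ   [Q ::= Z a Z]
ZaZ ⇒ KhhaZ   [Z ::= K h h]
KhhaZ ⇒ QahhaZ   [K ::= Q a]
QahhaZ ⇒ aoahhaZ   [Q ::= a o]
aoahhaZ ⇒ aoahhao   [Z ::= o]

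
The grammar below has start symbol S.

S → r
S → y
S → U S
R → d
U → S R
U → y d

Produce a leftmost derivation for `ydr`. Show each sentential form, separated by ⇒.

S ⇒ US   [S → U S]
US ⇒ SRS   [U → S R]
SRS ⇒ yRS   [S → y]
yRS ⇒ ydS   [R → d]
ydS ⇒ ydr   [S → r]

S ⇒ US ⇒ SRS ⇒ yRS ⇒ ydS ⇒ ydr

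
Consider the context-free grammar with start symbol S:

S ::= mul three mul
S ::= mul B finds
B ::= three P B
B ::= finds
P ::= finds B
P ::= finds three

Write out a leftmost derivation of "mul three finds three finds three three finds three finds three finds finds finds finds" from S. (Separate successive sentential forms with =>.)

S => mul B finds => mul three P B finds => mul three finds B B finds => mul three finds three P B B finds => mul three finds three finds three B B finds => mul three finds three finds three three P B B finds => mul three finds three finds three three finds B B B finds => mul three finds three finds three three finds three P B B B finds => mul three finds three finds three three finds three finds three B B B finds => mul three finds three finds three three finds three finds three finds B B finds => mul three finds three finds three three finds three finds three finds finds B finds => mul three finds three finds three three finds three finds three finds finds finds finds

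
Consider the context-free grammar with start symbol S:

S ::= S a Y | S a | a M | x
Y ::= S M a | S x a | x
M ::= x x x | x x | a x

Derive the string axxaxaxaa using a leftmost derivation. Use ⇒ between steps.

S ⇒ Sa ⇒ Saa ⇒ SaYaa ⇒ SaYaYaa ⇒ aMaYaYaa ⇒ axxaYaYaa ⇒ axxaxaYaa ⇒ axxaxaxaa

S ⇒ Sa   [S ::= S a]
Sa ⇒ Saa   [S ::= S a]
Saa ⇒ SaYaa   [S ::= S a Y]
SaYaa ⇒ SaYaYaa   [S ::= S a Y]
SaYaYaa ⇒ aMaYaYaa   [S ::= a M]
aMaYaYaa ⇒ axxaYaYaa   [M ::= x x]
axxaYaYaa ⇒ axxaxaYaa   [Y ::= x]
axxaxaYaa ⇒ axxaxaxaa   [Y ::= x]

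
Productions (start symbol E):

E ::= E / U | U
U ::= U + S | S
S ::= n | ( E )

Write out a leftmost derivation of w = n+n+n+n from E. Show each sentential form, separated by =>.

E => U => U+S => U+S+S => U+S+S+S => S+S+S+S => n+S+S+S => n+n+S+S => n+n+n+S => n+n+n+n

E => U   [E ::= U]
U => U+S   [U ::= U + S]
U+S => U+S+S   [U ::= U + S]
U+S+S => U+S+S+S   [U ::= U + S]
U+S+S+S => S+S+S+S   [U ::= S]
S+S+S+S => n+S+S+S   [S ::= n]
n+S+S+S => n+n+S+S   [S ::= n]
n+n+S+S => n+n+n+S   [S ::= n]
n+n+n+S => n+n+n+n   [S ::= n]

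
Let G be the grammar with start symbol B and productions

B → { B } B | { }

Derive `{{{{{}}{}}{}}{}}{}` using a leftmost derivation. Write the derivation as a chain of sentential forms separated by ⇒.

B ⇒ {B}B ⇒ {{B}B}B ⇒ {{{B}B}B}B ⇒ {{{{B}B}B}B}B ⇒ {{{{{}}B}B}B}B ⇒ {{{{{}}{}}B}B}B ⇒ {{{{{}}{}}{}}B}B ⇒ {{{{{}}{}}{}}{}}B ⇒ {{{{{}}{}}{}}{}}{}

B ⇒ {B}B   [B → { B } B]
{B}B ⇒ {{B}B}B   [B → { B } B]
{{B}B}B ⇒ {{{B}B}B}B   [B → { B } B]
{{{B}B}B}B ⇒ {{{{B}B}B}B}B   [B → { B } B]
{{{{B}B}B}B}B ⇒ {{{{{}}B}B}B}B   [B → { }]
{{{{{}}B}B}B}B ⇒ {{{{{}}{}}B}B}B   [B → { }]
{{{{{}}{}}B}B}B ⇒ {{{{{}}{}}{}}B}B   [B → { }]
{{{{{}}{}}{}}B}B ⇒ {{{{{}}{}}{}}{}}B   [B → { }]
{{{{{}}{}}{}}{}}B ⇒ {{{{{}}{}}{}}{}}{}   [B → { }]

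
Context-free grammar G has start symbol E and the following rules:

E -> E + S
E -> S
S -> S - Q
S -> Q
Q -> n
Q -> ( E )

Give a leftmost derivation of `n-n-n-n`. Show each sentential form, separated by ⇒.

E ⇒ S   [E -> S]
S ⇒ S-Q   [S -> S - Q]
S-Q ⇒ S-Q-Q   [S -> S - Q]
S-Q-Q ⇒ S-Q-Q-Q   [S -> S - Q]
S-Q-Q-Q ⇒ Q-Q-Q-Q   [S -> Q]
Q-Q-Q-Q ⇒ n-Q-Q-Q   [Q -> n]
n-Q-Q-Q ⇒ n-n-Q-Q   [Q -> n]
n-n-Q-Q ⇒ n-n-n-Q   [Q -> n]
n-n-n-Q ⇒ n-n-n-n   [Q -> n]

E⇒S⇒S-Q⇒S-Q-Q⇒S-Q-Q-Q⇒Q-Q-Q-Q⇒n-Q-Q-Q⇒n-n-Q-Q⇒n-n-n-Q⇒n-n-n-n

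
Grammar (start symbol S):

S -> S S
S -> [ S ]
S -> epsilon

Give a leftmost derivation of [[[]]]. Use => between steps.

S => [S] => [SS] => [SSS] => [SSSS] => [[S]SSS] => [[SS]SSS] => [[[S]S]SSS] => [[[]S]SSS] => [[[]]SSS] => [[[]]SS] => [[[]]S] => [[[]]]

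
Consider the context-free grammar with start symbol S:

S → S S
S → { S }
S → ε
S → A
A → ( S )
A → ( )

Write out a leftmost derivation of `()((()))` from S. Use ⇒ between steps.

S ⇒ SS ⇒ AS ⇒ ()S ⇒ ()A ⇒ ()(S) ⇒ ()(A) ⇒ ()((S)) ⇒ ()((A)) ⇒ ()(((S))) ⇒ ()((()))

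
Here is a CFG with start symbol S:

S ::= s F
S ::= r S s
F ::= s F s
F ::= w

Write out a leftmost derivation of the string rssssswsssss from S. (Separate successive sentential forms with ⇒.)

S ⇒ rSs ⇒ rsFs ⇒ rssFss ⇒ rsssFsss ⇒ rssssFssss ⇒ rsssssFsssss ⇒ rssssswsssss

S ⇒ rSs   [S ::= r S s]
rSs ⇒ rsFs   [S ::= s F]
rsFs ⇒ rssFss   [F ::= s F s]
rssFss ⇒ rsssFsss   [F ::= s F s]
rsssFsss ⇒ rssssFssss   [F ::= s F s]
rssssFssss ⇒ rsssssFsssss   [F ::= s F s]
rsssssFsssss ⇒ rssssswsssss   [F ::= w]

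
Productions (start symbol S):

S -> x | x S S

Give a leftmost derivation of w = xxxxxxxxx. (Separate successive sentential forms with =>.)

S => xSS => xxSSS => xxxSSSS => xxxxSSSSS => xxxxxSSSS => xxxxxxSSS => xxxxxxxSS => xxxxxxxxS => xxxxxxxxx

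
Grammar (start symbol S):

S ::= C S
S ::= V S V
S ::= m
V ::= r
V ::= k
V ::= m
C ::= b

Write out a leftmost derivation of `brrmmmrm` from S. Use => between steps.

S => CS => bS => bVSV => brSV => brVSVV => brrSVV => brrVSVVV => brrmSVVV => brrmmVVV => brrmmmVV => brrmmmrV => brrmmmrm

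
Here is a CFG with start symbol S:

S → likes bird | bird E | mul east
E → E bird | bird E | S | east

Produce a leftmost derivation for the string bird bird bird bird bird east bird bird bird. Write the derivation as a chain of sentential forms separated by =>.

S => bird E   [S → bird E]
bird E => bird E bird   [E → E bird]
bird E bird => bird E bird bird   [E → E bird]
bird E bird bird => bird bird E bird bird   [E → bird E]
bird bird E bird bird => bird bird bird E bird bird   [E → bird E]
bird bird bird E bird bird => bird bird bird bird E bird bird   [E → bird E]
bird bird bird bird E bird bird => bird bird bird bird E bird bird bird   [E → E bird]
bird bird bird bird E bird bird bird => bird bird bird bird S bird bird bird   [E → S]
bird bird bird bird S bird bird bird => bird bird bird bird bird E bird bird bird   [S → bird E]
bird bird bird bird bird E bird bird bird => bird bird bird bird bird east bird bird bird   [E → east]

S => bird E => bird E bird => bird E bird bird => bird bird E bird bird => bird bird bird E bird bird => bird bird bird bird E bird bird => bird bird bird bird E bird bird bird => bird bird bird bird S bird bird bird => bird bird bird bird bird E bird bird bird => bird bird bird bird bird east bird bird bird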